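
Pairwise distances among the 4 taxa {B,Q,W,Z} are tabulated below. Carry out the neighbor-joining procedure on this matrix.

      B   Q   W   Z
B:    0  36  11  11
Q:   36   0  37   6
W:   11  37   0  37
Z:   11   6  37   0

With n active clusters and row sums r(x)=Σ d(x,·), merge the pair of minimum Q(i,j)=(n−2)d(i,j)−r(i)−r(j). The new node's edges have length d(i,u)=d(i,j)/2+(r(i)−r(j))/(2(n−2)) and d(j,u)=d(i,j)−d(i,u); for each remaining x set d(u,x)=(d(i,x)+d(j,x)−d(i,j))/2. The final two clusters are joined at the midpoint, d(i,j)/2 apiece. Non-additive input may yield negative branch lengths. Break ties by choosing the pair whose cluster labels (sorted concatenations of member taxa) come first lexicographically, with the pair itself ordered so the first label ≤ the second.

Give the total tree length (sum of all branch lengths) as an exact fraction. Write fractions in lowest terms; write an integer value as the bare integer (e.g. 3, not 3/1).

155/4

iteration 1: select B,W (d=11, Q=-121); attach at lengths (-5/4, 49/4); label the merged cluster BW
  updated: d(BW,Q)=31, d(BW,Z)=37/2
iteration 2: select BW,Q (d=31, Q=-111/2); attach at lengths (87/4, 37/4); label the merged cluster BQW
  updated: d(BQW,Z)=-13/4
iteration 3: select BQW,Z (d=-13/4); attach at lengths (-13/8, -13/8); label the merged cluster BQWZ
final tree: (((B:-5/4,W:49/4):87/4,Q:37/4):-13/8,Z:-13/8)
total length: 155/4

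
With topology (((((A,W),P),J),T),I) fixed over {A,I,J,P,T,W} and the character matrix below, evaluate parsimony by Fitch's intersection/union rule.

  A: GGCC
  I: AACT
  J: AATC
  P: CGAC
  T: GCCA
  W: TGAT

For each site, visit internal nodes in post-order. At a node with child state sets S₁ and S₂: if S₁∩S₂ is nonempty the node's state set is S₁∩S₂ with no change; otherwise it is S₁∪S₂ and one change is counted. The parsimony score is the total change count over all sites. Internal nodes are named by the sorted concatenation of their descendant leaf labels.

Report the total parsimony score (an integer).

12

site 0, node AW: A={G} ∪ W={T} → {G,T} (+1)
site 0, node APW: AW={G,T} ∪ P={C} → {C,G,T} (+1)
site 0, node AJPW: APW={C,G,T} ∪ J={A} → {A,C,G,T} (+1)
site 0, node AJPTW: AJPW={A,C,G,T} ∩ T={G} → {G} (+0)
site 0, node AIJPTW: AJPTW={G} ∪ I={A} → {A,G} (+1)
site 1, node AW: A={G} ∩ W={G} → {G} (+0)
site 1, node APW: AW={G} ∩ P={G} → {G} (+0)
site 1, node AJPW: APW={G} ∪ J={A} → {A,G} (+1)
site 1, node AJPTW: AJPW={A,G} ∪ T={C} → {A,C,G} (+1)
site 1, node AIJPTW: AJPTW={A,C,G} ∩ I={A} → {A} (+0)
site 2, node AW: A={C} ∪ W={A} → {A,C} (+1)
site 2, node APW: AW={A,C} ∩ P={A} → {A} (+0)
site 2, node AJPW: APW={A} ∪ J={T} → {A,T} (+1)
site 2, node AJPTW: AJPW={A,T} ∪ T={C} → {A,C,T} (+1)
site 2, node AIJPTW: AJPTW={A,C,T} ∩ I={C} → {C} (+0)
site 3, node AW: A={C} ∪ W={T} → {C,T} (+1)
site 3, node APW: AW={C,T} ∩ P={C} → {C} (+0)
site 3, node AJPW: APW={C} ∩ J={C} → {C} (+0)
site 3, node AJPTW: AJPW={C} ∪ T={A} → {A,C} (+1)
site 3, node AIJPTW: AJPTW={A,C} ∪ I={T} → {A,C,T} (+1)
per-site changes: [4, 2, 3, 3]; total = 12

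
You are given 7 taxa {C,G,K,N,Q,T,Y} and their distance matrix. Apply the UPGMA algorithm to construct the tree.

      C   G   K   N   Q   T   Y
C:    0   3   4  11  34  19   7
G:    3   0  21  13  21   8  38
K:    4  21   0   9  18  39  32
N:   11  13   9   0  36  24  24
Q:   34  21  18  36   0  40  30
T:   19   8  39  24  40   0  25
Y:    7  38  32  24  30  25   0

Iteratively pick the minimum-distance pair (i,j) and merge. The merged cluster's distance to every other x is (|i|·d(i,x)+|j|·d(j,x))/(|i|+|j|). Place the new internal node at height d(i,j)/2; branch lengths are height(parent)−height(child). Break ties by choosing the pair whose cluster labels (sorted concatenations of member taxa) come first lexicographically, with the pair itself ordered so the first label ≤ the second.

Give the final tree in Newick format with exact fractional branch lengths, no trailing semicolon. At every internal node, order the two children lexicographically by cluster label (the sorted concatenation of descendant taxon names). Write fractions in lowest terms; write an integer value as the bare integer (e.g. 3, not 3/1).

(((((C:3/2,G:3/2):37/8,(K:9/2,N:9/2):13/8):41/8,T:45/4):27/20,Y:63/5):139/60,Q:179/12)

iteration 1: select C,G (d=3); attach at lengths (3/2, 3/2); label the merged cluster CG
  updated: d(CG,K)=25/2, d(CG,N)=12, d(CG,Q)=55/2, d(CG,T)=27/2, d(CG,Y)=45/2
iteration 2: select K,N (d=9); attach at lengths (9/2, 9/2); label the merged cluster KN
  updated: d(CG,KN)=49/4, d(KN,Q)=27, d(KN,T)=63/2, d(KN,Y)=28
iteration 3: select CG,KN (d=49/4); attach at lengths (37/8, 13/8); label the merged cluster CGKN
  updated: d(CGKN,Q)=109/4, d(CGKN,T)=45/2, d(CGKN,Y)=101/4
iteration 4: select CGKN,T (d=45/2); attach at lengths (41/8, 45/4); label the merged cluster CGKNT
  updated: d(CGKNT,Q)=149/5, d(CGKNT,Y)=126/5
iteration 5: select CGKNT,Y (d=126/5); attach at lengths (27/20, 63/5); label the merged cluster CGKNTY
  updated: d(CGKNTY,Q)=179/6
iteration 6: select CGKNTY,Q (d=179/6); attach at lengths (139/60, 179/12); label the merged cluster CGKNQTY
final tree: (((((C:3/2,G:3/2):37/8,(K:9/2,N:9/2):13/8):41/8,T:45/4):27/20,Y:63/5):139/60,Q:179/12)
total length: 7897/120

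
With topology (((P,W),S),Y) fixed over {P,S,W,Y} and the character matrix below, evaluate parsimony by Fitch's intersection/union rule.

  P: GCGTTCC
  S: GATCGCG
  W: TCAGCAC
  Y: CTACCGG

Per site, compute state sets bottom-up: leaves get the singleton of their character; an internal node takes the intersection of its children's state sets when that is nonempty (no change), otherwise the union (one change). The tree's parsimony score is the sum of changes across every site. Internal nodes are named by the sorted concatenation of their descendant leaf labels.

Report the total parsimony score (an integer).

site 0, node PW: P={G} ∪ W={T} → {G,T} (+1)
site 0, node PSW: PW={G,T} ∩ S={G} → {G} (+0)
site 0, node PSWY: PSW={G} ∪ Y={C} → {C,G} (+1)
site 1, node PW: P={C} ∩ W={C} → {C} (+0)
site 1, node PSW: PW={C} ∪ S={A} → {A,C} (+1)
site 1, node PSWY: PSW={A,C} ∪ Y={T} → {A,C,T} (+1)
site 2, node PW: P={G} ∪ W={A} → {A,G} (+1)
site 2, node PSW: PW={A,G} ∪ S={T} → {A,G,T} (+1)
site 2, node PSWY: PSW={A,G,T} ∩ Y={A} → {A} (+0)
site 3, node PW: P={T} ∪ W={G} → {G,T} (+1)
site 3, node PSW: PW={G,T} ∪ S={C} → {C,G,T} (+1)
site 3, node PSWY: PSW={C,G,T} ∩ Y={C} → {C} (+0)
site 4, node PW: P={T} ∪ W={C} → {C,T} (+1)
site 4, node PSW: PW={C,T} ∪ S={G} → {C,G,T} (+1)
site 4, node PSWY: PSW={C,G,T} ∩ Y={C} → {C} (+0)
site 5, node PW: P={C} ∪ W={A} → {A,C} (+1)
site 5, node PSW: PW={A,C} ∩ S={C} → {C} (+0)
site 5, node PSWY: PSW={C} ∪ Y={G} → {C,G} (+1)
site 6, node PW: P={C} ∩ W={C} → {C} (+0)
site 6, node PSW: PW={C} ∪ S={G} → {C,G} (+1)
site 6, node PSWY: PSW={C,G} ∩ Y={G} → {G} (+0)
per-site changes: [2, 2, 2, 2, 2, 2, 1]; total = 13

13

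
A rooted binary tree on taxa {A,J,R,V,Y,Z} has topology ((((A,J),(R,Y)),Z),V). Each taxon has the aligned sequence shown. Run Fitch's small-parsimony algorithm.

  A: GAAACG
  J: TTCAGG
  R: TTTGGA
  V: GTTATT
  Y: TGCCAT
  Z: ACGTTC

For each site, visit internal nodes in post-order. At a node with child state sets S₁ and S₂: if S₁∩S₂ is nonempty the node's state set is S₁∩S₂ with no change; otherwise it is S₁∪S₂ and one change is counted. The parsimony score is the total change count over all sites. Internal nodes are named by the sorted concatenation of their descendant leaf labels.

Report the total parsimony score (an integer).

19

site 0, node AJ: A={G} ∪ J={T} → {G,T} (+1)
site 0, node RY: R={T} ∩ Y={T} → {T} (+0)
site 0, node AJRY: AJ={G,T} ∩ RY={T} → {T} (+0)
site 0, node AJRYZ: AJRY={T} ∪ Z={A} → {A,T} (+1)
site 0, node AJRVYZ: AJRYZ={A,T} ∪ V={G} → {A,G,T} (+1)
site 1, node AJ: A={A} ∪ J={T} → {A,T} (+1)
site 1, node RY: R={T} ∪ Y={G} → {G,T} (+1)
site 1, node AJRY: AJ={A,T} ∩ RY={G,T} → {T} (+0)
site 1, node AJRYZ: AJRY={T} ∪ Z={C} → {C,T} (+1)
site 1, node AJRVYZ: AJRYZ={C,T} ∩ V={T} → {T} (+0)
site 2, node AJ: A={A} ∪ J={C} → {A,C} (+1)
site 2, node RY: R={T} ∪ Y={C} → {C,T} (+1)
site 2, node AJRY: AJ={A,C} ∩ RY={C,T} → {C} (+0)
site 2, node AJRYZ: AJRY={C} ∪ Z={G} → {C,G} (+1)
site 2, node AJRVYZ: AJRYZ={C,G} ∪ V={T} → {C,G,T} (+1)
site 3, node AJ: A={A} ∩ J={A} → {A} (+0)
site 3, node RY: R={G} ∪ Y={C} → {C,G} (+1)
site 3, node AJRY: AJ={A} ∪ RY={C,G} → {A,C,G} (+1)
site 3, node AJRYZ: AJRY={A,C,G} ∪ Z={T} → {A,C,G,T} (+1)
site 3, node AJRVYZ: AJRYZ={A,C,G,T} ∩ V={A} → {A} (+0)
site 4, node AJ: A={C} ∪ J={G} → {C,G} (+1)
site 4, node RY: R={G} ∪ Y={A} → {A,G} (+1)
site 4, node AJRY: AJ={C,G} ∩ RY={A,G} → {G} (+0)
site 4, node AJRYZ: AJRY={G} ∪ Z={T} → {G,T} (+1)
site 4, node AJRVYZ: AJRYZ={G,T} ∩ V={T} → {T} (+0)
site 5, node AJ: A={G} ∩ J={G} → {G} (+0)
site 5, node RY: R={A} ∪ Y={T} → {A,T} (+1)
site 5, node AJRY: AJ={G} ∪ RY={A,T} → {A,G,T} (+1)
site 5, node AJRYZ: AJRY={A,G,T} ∪ Z={C} → {A,C,G,T} (+1)
site 5, node AJRVYZ: AJRYZ={A,C,G,T} ∩ V={T} → {T} (+0)
per-site changes: [3, 3, 4, 3, 3, 3]; total = 19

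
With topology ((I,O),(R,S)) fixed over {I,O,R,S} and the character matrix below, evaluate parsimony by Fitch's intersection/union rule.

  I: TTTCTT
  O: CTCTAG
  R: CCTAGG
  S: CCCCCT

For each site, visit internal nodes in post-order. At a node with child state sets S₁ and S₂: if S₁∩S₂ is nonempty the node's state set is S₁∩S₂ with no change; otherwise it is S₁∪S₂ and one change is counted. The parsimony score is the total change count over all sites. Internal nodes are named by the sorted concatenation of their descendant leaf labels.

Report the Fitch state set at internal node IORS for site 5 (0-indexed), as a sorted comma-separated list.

G,T

[col 0] IO: children I:{T}, O:{C} ∪→ {C,T}; cost 1
[col 0] RS: children R:{C}, S:{C} ∩→ {C}; cost 0
[col 0] IORS: children IO:{C,T}, RS:{C} ∩→ {C}; cost 0
[col 1] IO: children I:{T}, O:{T} ∩→ {T}; cost 0
[col 1] RS: children R:{C}, S:{C} ∩→ {C}; cost 0
[col 1] IORS: children IO:{T}, RS:{C} ∪→ {C,T}; cost 1
[col 2] IO: children I:{T}, O:{C} ∪→ {C,T}; cost 1
[col 2] RS: children R:{T}, S:{C} ∪→ {C,T}; cost 1
[col 2] IORS: children IO:{C,T}, RS:{C,T} ∩→ {C,T}; cost 0
[col 3] IO: children I:{C}, O:{T} ∪→ {C,T}; cost 1
[col 3] RS: children R:{A}, S:{C} ∪→ {A,C}; cost 1
[col 3] IORS: children IO:{C,T}, RS:{A,C} ∩→ {C}; cost 0
[col 4] IO: children I:{T}, O:{A} ∪→ {A,T}; cost 1
[col 4] RS: children R:{G}, S:{C} ∪→ {C,G}; cost 1
[col 4] IORS: children IO:{A,T}, RS:{C,G} ∪→ {A,C,G,T}; cost 1
[col 5] IO: children I:{T}, O:{G} ∪→ {G,T}; cost 1
[col 5] RS: children R:{G}, S:{T} ∪→ {G,T}; cost 1
[col 5] IORS: children IO:{G,T}, RS:{G,T} ∩→ {G,T}; cost 0
per-site changes: [1, 1, 2, 2, 3, 2]; total = 11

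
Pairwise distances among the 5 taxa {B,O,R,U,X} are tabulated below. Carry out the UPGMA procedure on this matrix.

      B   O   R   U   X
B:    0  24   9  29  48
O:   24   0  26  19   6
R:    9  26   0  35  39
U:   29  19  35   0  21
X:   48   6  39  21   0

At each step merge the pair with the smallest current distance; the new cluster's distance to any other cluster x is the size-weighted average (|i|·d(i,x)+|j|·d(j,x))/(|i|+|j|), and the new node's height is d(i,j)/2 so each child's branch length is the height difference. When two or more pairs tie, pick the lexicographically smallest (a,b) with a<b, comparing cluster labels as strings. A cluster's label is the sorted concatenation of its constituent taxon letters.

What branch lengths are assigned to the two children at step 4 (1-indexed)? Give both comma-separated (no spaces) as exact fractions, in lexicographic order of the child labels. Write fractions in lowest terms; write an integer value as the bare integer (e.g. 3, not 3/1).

iteration 1: select O,X (d=6); attach at lengths (3, 3); label the merged cluster OX
  updated: d(B,OX)=36, d(OX,R)=65/2, d(OX,U)=20
iteration 2: select B,R (d=9); attach at lengths (9/2, 9/2); label the merged cluster BR
  updated: d(BR,OX)=137/4, d(BR,U)=32
iteration 3: select OX,U (d=20); attach at lengths (7, 10); label the merged cluster OUX
  updated: d(BR,OUX)=67/2
iteration 4: select BR,OUX (d=67/2); attach at lengths (49/4, 27/4); label the merged cluster BORUX
final tree: ((B:9/2,R:9/2):49/4,((O:3,X:3):7,U:10):27/4)
total length: 51

49/4,27/4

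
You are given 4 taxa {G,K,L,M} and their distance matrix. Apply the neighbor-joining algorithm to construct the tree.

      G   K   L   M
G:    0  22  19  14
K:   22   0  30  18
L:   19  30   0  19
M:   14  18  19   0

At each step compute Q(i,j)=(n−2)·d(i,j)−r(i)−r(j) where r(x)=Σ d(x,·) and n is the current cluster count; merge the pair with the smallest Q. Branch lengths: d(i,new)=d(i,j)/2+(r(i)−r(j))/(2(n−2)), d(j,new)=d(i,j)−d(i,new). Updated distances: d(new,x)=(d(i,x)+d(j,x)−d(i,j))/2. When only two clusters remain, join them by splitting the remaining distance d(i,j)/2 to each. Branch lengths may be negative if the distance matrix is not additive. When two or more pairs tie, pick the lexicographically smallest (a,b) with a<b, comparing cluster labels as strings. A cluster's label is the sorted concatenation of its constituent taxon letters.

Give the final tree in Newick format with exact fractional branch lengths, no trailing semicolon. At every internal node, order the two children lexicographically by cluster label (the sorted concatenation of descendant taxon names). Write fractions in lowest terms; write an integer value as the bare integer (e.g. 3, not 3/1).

step 1: merge (G,L) at d=19, Q=-85; branch lengths G→25/4, L→51/4; new cluster GL
  updated: d(GL,K)=33/2, d(GL,M)=7
step 2: merge (GL,K) at d=33/2, Q=-83/2; branch lengths GL→11/4, K→55/4; new cluster GKL
  updated: d(GKL,M)=17/4
step 3: merge (GKL,M) at d=17/4; branch lengths GKL→17/8, M→17/8; new cluster GKLM
final tree: (((G:25/4,L:51/4):11/4,K:55/4):17/8,M:17/8)
total length: 159/4

(((G:25/4,L:51/4):11/4,K:55/4):17/8,M:17/8)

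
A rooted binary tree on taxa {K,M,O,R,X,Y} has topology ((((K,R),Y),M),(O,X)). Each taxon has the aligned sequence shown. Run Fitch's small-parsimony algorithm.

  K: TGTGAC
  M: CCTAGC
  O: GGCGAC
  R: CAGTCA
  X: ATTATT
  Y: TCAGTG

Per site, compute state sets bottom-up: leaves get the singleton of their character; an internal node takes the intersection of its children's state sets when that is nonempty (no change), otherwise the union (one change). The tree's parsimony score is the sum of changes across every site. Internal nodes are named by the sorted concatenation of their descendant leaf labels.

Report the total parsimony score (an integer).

site 0, node KR: K={T} ∪ R={C} → {C,T} (+1)
site 0, node KRY: KR={C,T} ∩ Y={T} → {T} (+0)
site 0, node KMRY: KRY={T} ∪ M={C} → {C,T} (+1)
site 0, node OX: O={G} ∪ X={A} → {A,G} (+1)
site 0, node KMORXY: KMRY={C,T} ∪ OX={A,G} → {A,C,G,T} (+1)
site 1, node KR: K={G} ∪ R={A} → {A,G} (+1)
site 1, node KRY: KR={A,G} ∪ Y={C} → {A,C,G} (+1)
site 1, node KMRY: KRY={A,C,G} ∩ M={C} → {C} (+0)
site 1, node OX: O={G} ∪ X={T} → {G,T} (+1)
site 1, node KMORXY: KMRY={C} ∪ OX={G,T} → {C,G,T} (+1)
site 2, node KR: K={T} ∪ R={G} → {G,T} (+1)
site 2, node KRY: KR={G,T} ∪ Y={A} → {A,G,T} (+1)
site 2, node KMRY: KRY={A,G,T} ∩ M={T} → {T} (+0)
site 2, node OX: O={C} ∪ X={T} → {C,T} (+1)
site 2, node KMORXY: KMRY={T} ∩ OX={C,T} → {T} (+0)
site 3, node KR: K={G} ∪ R={T} → {G,T} (+1)
site 3, node KRY: KR={G,T} ∩ Y={G} → {G} (+0)
site 3, node KMRY: KRY={G} ∪ M={A} → {A,G} (+1)
site 3, node OX: O={G} ∪ X={A} → {A,G} (+1)
site 3, node KMORXY: KMRY={A,G} ∩ OX={A,G} → {A,G} (+0)
site 4, node KR: K={A} ∪ R={C} → {A,C} (+1)
site 4, node KRY: KR={A,C} ∪ Y={T} → {A,C,T} (+1)
site 4, node KMRY: KRY={A,C,T} ∪ M={G} → {A,C,G,T} (+1)
site 4, node OX: O={A} ∪ X={T} → {A,T} (+1)
site 4, node KMORXY: KMRY={A,C,G,T} ∩ OX={A,T} → {A,T} (+0)
site 5, node KR: K={C} ∪ R={A} → {A,C} (+1)
site 5, node KRY: KR={A,C} ∪ Y={G} → {A,C,G} (+1)
site 5, node KMRY: KRY={A,C,G} ∩ M={C} → {C} (+0)
site 5, node OX: O={C} ∪ X={T} → {C,T} (+1)
site 5, node KMORXY: KMRY={C} ∩ OX={C,T} → {C} (+0)
per-site changes: [4, 4, 3, 3, 4, 3]; total = 21

21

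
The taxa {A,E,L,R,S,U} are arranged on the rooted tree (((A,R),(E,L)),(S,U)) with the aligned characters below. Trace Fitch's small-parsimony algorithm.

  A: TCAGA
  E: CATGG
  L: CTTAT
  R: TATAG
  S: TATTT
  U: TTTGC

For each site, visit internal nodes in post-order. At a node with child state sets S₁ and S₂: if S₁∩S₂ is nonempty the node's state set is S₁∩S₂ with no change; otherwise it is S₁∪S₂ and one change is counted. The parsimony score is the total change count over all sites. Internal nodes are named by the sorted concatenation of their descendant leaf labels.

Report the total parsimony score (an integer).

AR@0: {T} ∩ {T} = {T} (intersection, +0)
EL@0: {C} ∩ {C} = {C} (intersection, +0)
AELR@0: {T} ∪ {C} = {C,T} (union, +1)
SU@0: {T} ∩ {T} = {T} (intersection, +0)
AELRSU@0: {C,T} ∩ {T} = {T} (intersection, +0)
AR@1: {C} ∪ {A} = {A,C} (union, +1)
EL@1: {A} ∪ {T} = {A,T} (union, +1)
AELR@1: {A,C} ∩ {A,T} = {A} (intersection, +0)
SU@1: {A} ∪ {T} = {A,T} (union, +1)
AELRSU@1: {A} ∩ {A,T} = {A} (intersection, +0)
AR@2: {A} ∪ {T} = {A,T} (union, +1)
EL@2: {T} ∩ {T} = {T} (intersection, +0)
AELR@2: {A,T} ∩ {T} = {T} (intersection, +0)
SU@2: {T} ∩ {T} = {T} (intersection, +0)
AELRSU@2: {T} ∩ {T} = {T} (intersection, +0)
AR@3: {G} ∪ {A} = {A,G} (union, +1)
EL@3: {G} ∪ {A} = {A,G} (union, +1)
AELR@3: {A,G} ∩ {A,G} = {A,G} (intersection, +0)
SU@3: {T} ∪ {G} = {G,T} (union, +1)
AELRSU@3: {A,G} ∩ {G,T} = {G} (intersection, +0)
AR@4: {A} ∪ {G} = {A,G} (union, +1)
EL@4: {G} ∪ {T} = {G,T} (union, +1)
AELR@4: {A,G} ∩ {G,T} = {G} (intersection, +0)
SU@4: {T} ∪ {C} = {C,T} (union, +1)
AELRSU@4: {G} ∪ {C,T} = {C,G,T} (union, +1)
per-site changes: [1, 3, 1, 3, 4]; total = 12

12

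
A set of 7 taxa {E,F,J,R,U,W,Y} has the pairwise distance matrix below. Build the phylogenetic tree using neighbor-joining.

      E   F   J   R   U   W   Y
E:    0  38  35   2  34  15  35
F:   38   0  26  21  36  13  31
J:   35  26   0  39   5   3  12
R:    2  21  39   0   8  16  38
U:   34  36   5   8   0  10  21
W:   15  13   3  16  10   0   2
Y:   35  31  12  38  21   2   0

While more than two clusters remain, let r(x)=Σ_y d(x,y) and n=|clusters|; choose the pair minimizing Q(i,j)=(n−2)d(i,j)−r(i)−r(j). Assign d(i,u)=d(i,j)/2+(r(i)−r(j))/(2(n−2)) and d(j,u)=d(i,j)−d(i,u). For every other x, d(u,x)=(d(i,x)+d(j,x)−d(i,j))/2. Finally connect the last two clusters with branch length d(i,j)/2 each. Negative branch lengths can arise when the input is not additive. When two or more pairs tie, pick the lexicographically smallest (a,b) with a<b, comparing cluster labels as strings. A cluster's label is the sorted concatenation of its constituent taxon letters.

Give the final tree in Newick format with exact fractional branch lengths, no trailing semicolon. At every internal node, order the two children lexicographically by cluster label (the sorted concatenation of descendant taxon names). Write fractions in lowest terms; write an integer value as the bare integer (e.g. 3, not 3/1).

iteration 1: select E,R (d=2, Q=-273); attach at lengths (9/2, -5/2); label the merged cluster ER
  updated: d(ER,F)=57/2, d(ER,J)=36, d(ER,U)=20, d(ER,W)=29/2, d(ER,Y)=71/2
iteration 2: select ER,F (d=57/2, Q=-155); attach at lengths (57/4, 57/4); label the merged cluster EFR
  updated: d(EFR,J)=67/4, d(EFR,U)=55/4, d(EFR,W)=-1/2, d(EFR,Y)=19
iteration 3: select J,U (d=5, Q=-143/2); attach at lengths (1/3, 14/3); label the merged cluster JU
  updated: d(EFR,JU)=51/4, d(JU,W)=4, d(JU,Y)=14
iteration 4: select EFR,W (d=-1/2, Q=-151/4); attach at lengths (99/16, -107/16); label the merged cluster EFRW
  updated: d(EFRW,JU)=69/8, d(EFRW,Y)=43/4
iteration 5: select EFRW,JU (d=69/8, Q=-267/8); attach at lengths (43/16, 95/16); label the merged cluster EFJRUW
  updated: d(EFJRUW,Y)=129/16
iteration 6: select EFJRUW,Y (d=129/16); attach at lengths (129/32, 129/32); label the merged cluster EFJRUWY
final tree: (((((E:9/2,R:-5/2):57/4,F:57/4):99/16,W:-107/16):43/16,(J:1/3,U:14/3):95/16):129/32,Y:129/32)
total length: 827/16

(((((E:9/2,R:-5/2):57/4,F:57/4):99/16,W:-107/16):43/16,(J:1/3,U:14/3):95/16):129/32,Y:129/32)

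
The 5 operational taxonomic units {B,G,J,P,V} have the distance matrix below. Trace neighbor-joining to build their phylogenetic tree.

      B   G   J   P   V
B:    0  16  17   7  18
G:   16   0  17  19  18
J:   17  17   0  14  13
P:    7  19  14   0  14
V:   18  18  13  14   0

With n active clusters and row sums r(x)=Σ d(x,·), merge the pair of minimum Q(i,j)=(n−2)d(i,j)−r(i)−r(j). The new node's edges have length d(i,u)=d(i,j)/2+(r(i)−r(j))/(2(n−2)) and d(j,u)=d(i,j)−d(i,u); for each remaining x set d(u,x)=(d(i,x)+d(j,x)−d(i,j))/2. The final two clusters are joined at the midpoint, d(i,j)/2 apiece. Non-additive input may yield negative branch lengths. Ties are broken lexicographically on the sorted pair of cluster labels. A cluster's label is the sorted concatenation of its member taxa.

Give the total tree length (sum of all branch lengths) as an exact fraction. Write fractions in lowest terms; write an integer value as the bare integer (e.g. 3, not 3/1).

283/8

step 1: merge (B,P) at d=7, Q=-91; branch lengths B→25/6, P→17/6; new cluster BP
  updated: d(BP,G)=14, d(BP,J)=12, d(BP,V)=25/2
step 2: merge (BP,G) at d=14, Q=-119/2; branch lengths BP→35/8, G→77/8; new cluster BGP
  updated: d(BGP,J)=15/2, d(BGP,V)=33/4
step 3: merge (BGP,J) at d=15/2, Q=-115/4; branch lengths BGP→11/8, J→49/8; new cluster BGJP
  updated: d(BGJP,V)=55/8
step 4: merge (BGJP,V) at d=55/8; branch lengths BGJP→55/16, V→55/16; new cluster BGJPV
final tree: ((((B:25/6,P:17/6):35/8,G:77/8):11/8,J:49/8):55/16,V:55/16)
total length: 283/8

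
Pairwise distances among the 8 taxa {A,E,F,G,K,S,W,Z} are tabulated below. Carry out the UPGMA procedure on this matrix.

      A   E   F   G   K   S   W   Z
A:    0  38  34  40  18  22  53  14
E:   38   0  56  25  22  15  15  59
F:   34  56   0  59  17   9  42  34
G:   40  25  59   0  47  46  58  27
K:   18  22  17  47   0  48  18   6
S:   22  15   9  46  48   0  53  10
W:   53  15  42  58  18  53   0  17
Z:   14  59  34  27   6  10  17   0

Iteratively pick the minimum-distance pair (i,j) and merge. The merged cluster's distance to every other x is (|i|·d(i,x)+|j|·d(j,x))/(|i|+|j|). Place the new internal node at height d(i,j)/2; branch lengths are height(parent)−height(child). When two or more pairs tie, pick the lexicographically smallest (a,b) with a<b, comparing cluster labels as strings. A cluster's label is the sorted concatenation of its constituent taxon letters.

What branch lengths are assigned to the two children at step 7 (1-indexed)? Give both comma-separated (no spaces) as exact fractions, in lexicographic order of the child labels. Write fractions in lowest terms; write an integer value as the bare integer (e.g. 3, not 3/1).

1. join K+Z (d=6) ⇒ KZ; edges |K|=3, |Z|=3
  updated: d(A,KZ)=16, d(E,KZ)=81/2, d(F,KZ)=51/2, d(G,KZ)=37, d(KZ,S)=29, d(KZ,W)=35/2
2. join F+S (d=9) ⇒ FS; edges |F|=9/2, |S|=9/2
  updated: d(A,FS)=28, d(E,FS)=71/2, d(FS,G)=105/2, d(FS,KZ)=109/4, d(FS,W)=95/2
3. join E+W (d=15) ⇒ EW; edges |E|=15/2, |W|=15/2
  updated: d(A,EW)=91/2, d(EW,FS)=83/2, d(EW,G)=83/2, d(EW,KZ)=29
4. join A+KZ (d=16) ⇒ AKZ; edges |A|=8, |KZ|=5
  updated: d(AKZ,EW)=69/2, d(AKZ,FS)=55/2, d(AKZ,G)=38
5. join AKZ+FS (d=55/2) ⇒ AFKSZ; edges |AKZ|=23/4, |FS|=37/4
  updated: d(AFKSZ,EW)=373/10, d(AFKSZ,G)=219/5
6. join AFKSZ+EW (d=373/10) ⇒ AEFKSWZ; edges |AFKSZ|=49/10, |EW|=223/20
  updated: d(AEFKSWZ,G)=302/7
7. join AEFKSWZ+G (d=302/7) ⇒ AEFGKSWZ; edges |AEFKSWZ|=409/140, |G|=151/7
final tree: ((((A:8,(K:3,Z:3):5):23/4,(F:9/2,S:9/2):37/4):49/10,(E:15/2,W:15/2):223/20):409/140,G:151/7)
total length: 3449/35

409/140,151/7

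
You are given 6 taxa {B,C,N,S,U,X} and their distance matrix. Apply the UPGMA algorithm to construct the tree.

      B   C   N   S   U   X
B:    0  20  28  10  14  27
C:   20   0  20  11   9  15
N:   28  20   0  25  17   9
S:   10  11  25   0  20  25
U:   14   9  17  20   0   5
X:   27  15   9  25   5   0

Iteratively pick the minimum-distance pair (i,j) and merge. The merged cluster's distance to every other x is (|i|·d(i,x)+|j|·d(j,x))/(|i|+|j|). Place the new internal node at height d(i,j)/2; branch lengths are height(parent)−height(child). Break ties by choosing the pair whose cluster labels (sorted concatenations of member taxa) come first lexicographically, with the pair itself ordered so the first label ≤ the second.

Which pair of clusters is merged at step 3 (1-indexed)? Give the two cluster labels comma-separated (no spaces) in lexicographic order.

iteration 1: select U,X (d=5); attach at lengths (5/2, 5/2); label the merged cluster UX
  updated: d(B,UX)=41/2, d(C,UX)=12, d(N,UX)=13, d(S,UX)=45/2
iteration 2: select B,S (d=10); attach at lengths (5, 5); label the merged cluster BS
  updated: d(BS,C)=31/2, d(BS,N)=53/2, d(BS,UX)=43/2
iteration 3: select C,UX (d=12); attach at lengths (6, 7/2); label the merged cluster CUX
  updated: d(BS,CUX)=39/2, d(CUX,N)=46/3
iteration 4: select CUX,N (d=46/3); attach at lengths (5/3, 23/3); label the merged cluster CNUX
  updated: d(BS,CNUX)=85/4
iteration 5: select BS,CNUX (d=85/4); attach at lengths (45/8, 71/24); label the merged cluster BCNSUX
final tree: ((B:5,S:5):45/8,((C:6,(U:5/2,X:5/2):7/2):5/3,N:23/3):71/24)
total length: 509/12

C,UX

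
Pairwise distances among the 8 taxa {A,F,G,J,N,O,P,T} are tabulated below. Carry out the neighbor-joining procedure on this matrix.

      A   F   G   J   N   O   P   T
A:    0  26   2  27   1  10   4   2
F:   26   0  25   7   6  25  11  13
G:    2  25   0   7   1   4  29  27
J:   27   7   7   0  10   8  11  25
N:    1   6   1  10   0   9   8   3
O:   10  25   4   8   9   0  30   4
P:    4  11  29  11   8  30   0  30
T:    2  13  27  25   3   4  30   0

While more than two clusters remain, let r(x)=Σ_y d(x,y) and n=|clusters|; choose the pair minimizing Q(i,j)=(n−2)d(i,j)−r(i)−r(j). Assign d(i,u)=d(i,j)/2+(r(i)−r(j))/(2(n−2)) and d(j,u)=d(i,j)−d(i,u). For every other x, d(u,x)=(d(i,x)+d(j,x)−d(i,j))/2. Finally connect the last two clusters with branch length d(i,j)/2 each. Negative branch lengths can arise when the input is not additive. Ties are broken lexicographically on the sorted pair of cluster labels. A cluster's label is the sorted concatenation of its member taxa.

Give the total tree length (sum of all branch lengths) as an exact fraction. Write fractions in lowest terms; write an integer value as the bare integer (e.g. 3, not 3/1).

147/4

1. join A+P (d=4, Q=-171) ⇒ AP; edges |A|=-9/4, |P|=25/4
  updated: d(AP,F)=33/2, d(AP,G)=27/2, d(AP,J)=17, d(AP,N)=5/2, d(AP,O)=18, d(AP,T)=14
2. join O+T (d=4, Q=-134) ⇒ OT; edges |O|=1/5, |T|=19/5
  updated: d(AP,OT)=14, d(F,OT)=17, d(G,OT)=27/2, d(J,OT)=29/2, d(N,OT)=4
3. join F+J (d=7, Q=-99) ⇒ FJ; edges |F|=11/2, |J|=3/2
  updated: d(AP,FJ)=53/4, d(FJ,G)=25/2, d(FJ,N)=9/2, d(FJ,OT)=49/4
4. join FJ+OT (d=49/4, Q=-99/2) ⇒ FJOT; edges |FJ|=71/12, |OT|=19/3
  updated: d(AP,FJOT)=15/2, d(FJOT,G)=55/8, d(FJOT,N)=-15/8
5. join AP+FJOT (d=15/2, Q=-21) ⇒ AFJOPT; edges |AP|=13/2, |FJOT|=1
  updated: d(AFJOPT,G)=103/16, d(AFJOPT,N)=-55/16
6. join AFJOPT+G (d=103/16, Q=-4) ⇒ AFGJOPT; edges |AFJOPT|=1, |G|=87/16
  updated: d(AFGJOPT,N)=-71/16
7. join AFGJOPT+N (d=-71/16) ⇒ AFGJNOPT; edges |AFGJOPT|=-71/32, |N|=-71/32
final tree: ((((A:-9/4,P:25/4):13/2,((F:11/2,J:3/2):71/12,(O:1/5,T:19/5):19/3):1):1,G:87/16):-71/32,N:-71/32)
total length: 147/4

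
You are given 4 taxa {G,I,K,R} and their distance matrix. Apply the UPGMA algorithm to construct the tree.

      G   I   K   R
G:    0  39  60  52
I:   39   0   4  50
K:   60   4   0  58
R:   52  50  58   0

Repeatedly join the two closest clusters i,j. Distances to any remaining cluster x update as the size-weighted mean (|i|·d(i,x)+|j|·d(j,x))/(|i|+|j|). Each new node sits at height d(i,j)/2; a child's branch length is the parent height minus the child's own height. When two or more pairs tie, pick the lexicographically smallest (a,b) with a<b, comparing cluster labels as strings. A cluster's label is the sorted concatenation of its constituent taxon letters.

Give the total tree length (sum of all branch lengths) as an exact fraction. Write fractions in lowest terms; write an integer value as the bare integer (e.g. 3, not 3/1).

961/12

iteration 1: select I,K (d=4); attach at lengths (2, 2); label the merged cluster IK
  updated: d(G,IK)=99/2, d(IK,R)=54
iteration 2: select G,IK (d=99/2); attach at lengths (99/4, 91/4); label the merged cluster GIK
  updated: d(GIK,R)=160/3
iteration 3: select GIK,R (d=160/3); attach at lengths (23/12, 80/3); label the merged cluster GIKR
final tree: ((G:99/4,(I:2,K:2):91/4):23/12,R:80/3)
total length: 961/12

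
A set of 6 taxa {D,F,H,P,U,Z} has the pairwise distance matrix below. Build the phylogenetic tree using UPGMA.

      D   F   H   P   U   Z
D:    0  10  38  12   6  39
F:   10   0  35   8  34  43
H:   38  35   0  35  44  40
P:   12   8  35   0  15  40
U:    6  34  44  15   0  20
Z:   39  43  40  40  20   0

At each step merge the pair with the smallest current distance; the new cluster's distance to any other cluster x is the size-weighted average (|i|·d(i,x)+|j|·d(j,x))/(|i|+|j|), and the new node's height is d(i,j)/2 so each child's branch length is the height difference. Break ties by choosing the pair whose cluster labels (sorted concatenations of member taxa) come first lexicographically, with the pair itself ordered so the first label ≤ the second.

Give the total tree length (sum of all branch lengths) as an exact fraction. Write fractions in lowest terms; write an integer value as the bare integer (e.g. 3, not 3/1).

2881/40

1. join D+U (d=6) ⇒ DU; edges |D|=3, |U|=3
  updated: d(DU,F)=22, d(DU,H)=41, d(DU,P)=27/2, d(DU,Z)=59/2
2. join F+P (d=8) ⇒ FP; edges |F|=4, |P|=4
  updated: d(DU,FP)=71/4, d(FP,H)=35, d(FP,Z)=83/2
3. join DU+FP (d=71/4) ⇒ DFPU; edges |DU|=47/8, |FP|=39/8
  updated: d(DFPU,H)=38, d(DFPU,Z)=71/2
4. join DFPU+Z (d=71/2) ⇒ DFPUZ; edges |DFPU|=71/8, |Z|=71/4
  updated: d(DFPUZ,H)=192/5
5. join DFPUZ+H (d=192/5) ⇒ DFHPUZ; edges |DFPUZ|=29/20, |H|=96/5
final tree: ((((D:3,U:3):47/8,(F:4,P:4):39/8):71/8,Z:71/4):29/20,H:96/5)
total length: 2881/40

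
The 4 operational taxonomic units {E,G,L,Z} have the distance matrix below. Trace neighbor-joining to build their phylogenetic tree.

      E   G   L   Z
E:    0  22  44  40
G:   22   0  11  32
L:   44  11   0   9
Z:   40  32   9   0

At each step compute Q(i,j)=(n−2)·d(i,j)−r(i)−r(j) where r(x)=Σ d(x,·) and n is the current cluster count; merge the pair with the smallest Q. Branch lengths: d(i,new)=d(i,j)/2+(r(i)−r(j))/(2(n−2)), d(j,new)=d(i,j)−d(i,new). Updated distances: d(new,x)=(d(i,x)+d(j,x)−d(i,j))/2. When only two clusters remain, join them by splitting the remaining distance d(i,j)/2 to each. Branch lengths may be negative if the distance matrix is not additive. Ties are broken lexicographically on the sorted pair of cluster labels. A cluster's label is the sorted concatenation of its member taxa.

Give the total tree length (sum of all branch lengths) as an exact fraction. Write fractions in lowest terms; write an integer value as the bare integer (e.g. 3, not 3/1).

189/4

1. join E+G (d=22, Q=-127) ⇒ EG; edges |E|=85/4, |G|=3/4
  updated: d(EG,L)=33/2, d(EG,Z)=25
2. join EG+L (d=33/2, Q=-101/2) ⇒ EGL; edges |EG|=65/4, |L|=1/4
  updated: d(EGL,Z)=35/4
3. join EGL+Z (d=35/4) ⇒ EGLZ; edges |EGL|=35/8, |Z|=35/8
final tree: (((E:85/4,G:3/4):65/4,L:1/4):35/8,Z:35/8)
total length: 189/4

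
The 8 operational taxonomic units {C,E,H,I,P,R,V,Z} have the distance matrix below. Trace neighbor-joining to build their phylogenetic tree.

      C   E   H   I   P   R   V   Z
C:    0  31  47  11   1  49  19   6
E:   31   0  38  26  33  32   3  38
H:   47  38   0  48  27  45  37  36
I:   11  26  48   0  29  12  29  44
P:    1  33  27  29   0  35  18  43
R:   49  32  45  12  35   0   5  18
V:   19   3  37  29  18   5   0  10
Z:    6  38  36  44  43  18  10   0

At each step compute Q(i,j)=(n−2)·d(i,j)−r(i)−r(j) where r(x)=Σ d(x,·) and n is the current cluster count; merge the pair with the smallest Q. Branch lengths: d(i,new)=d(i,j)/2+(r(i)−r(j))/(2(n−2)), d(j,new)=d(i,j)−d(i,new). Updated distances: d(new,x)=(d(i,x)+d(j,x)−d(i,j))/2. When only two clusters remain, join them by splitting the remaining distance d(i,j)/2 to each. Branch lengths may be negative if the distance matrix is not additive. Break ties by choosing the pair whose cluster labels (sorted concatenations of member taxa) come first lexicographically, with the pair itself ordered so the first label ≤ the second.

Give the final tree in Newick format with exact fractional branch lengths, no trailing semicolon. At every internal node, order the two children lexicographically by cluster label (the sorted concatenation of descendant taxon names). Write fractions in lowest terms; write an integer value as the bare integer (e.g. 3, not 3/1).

((((C:-4/3,P:7/3):185/16,((E:133/16,V:-85/16):51/8,(I:17/2,R:7/2):73/8):73/16):11/16,H:99/4):45/8,Z:45/8)

step 1: merge (C,P) at d=1, Q=-344; branch lengths C→-4/3, P→7/3; new cluster CP
  updated: d(CP,E)=63/2, d(CP,H)=73/2, d(CP,I)=39/2, d(CP,R)=83/2, d(CP,V)=18, d(CP,Z)=24
step 2: merge (I,R) at d=12, Q=-272; branch lengths I→17/2, R→7/2; new cluster IR
  updated: d(CP,IR)=49/2, d(E,IR)=23, d(H,IR)=81/2, d(IR,V)=11, d(IR,Z)=25
step 3: merge (E,V) at d=3, Q=-401/2; branch lengths E→133/16, V→-85/16; new cluster EV
  updated: d(CP,EV)=93/4, d(EV,H)=36, d(EV,IR)=31/2, d(EV,Z)=45/2
step 4: merge (EV,IR) at d=31/2, Q=-625/4; branch lengths EV→51/8, IR→73/8; new cluster EIRV
  updated: d(CP,EIRV)=129/8, d(EIRV,H)=61/2, d(EIRV,Z)=16
step 5: merge (CP,EIRV) at d=129/8, Q=-107; branch lengths CP→185/16, EIRV→73/16; new cluster CEIPRV
  updated: d(CEIPRV,H)=407/16, d(CEIPRV,Z)=191/16
step 6: merge (CEIPRV,H) at d=407/16, Q=-587/8; branch lengths CEIPRV→11/16, H→99/4; new cluster CEHIPRV
  updated: d(CEHIPRV,Z)=45/4
step 7: merge (CEHIPRV,Z) at d=45/4; branch lengths CEHIPRV→45/8, Z→45/8; new cluster CEHIPRVZ
final tree: ((((C:-4/3,P:7/3):185/16,((E:133/16,V:-85/16):51/8,(I:17/2,R:7/2):73/8):73/16):11/16,H:99/4):45/8,Z:45/8)
total length: 1349/16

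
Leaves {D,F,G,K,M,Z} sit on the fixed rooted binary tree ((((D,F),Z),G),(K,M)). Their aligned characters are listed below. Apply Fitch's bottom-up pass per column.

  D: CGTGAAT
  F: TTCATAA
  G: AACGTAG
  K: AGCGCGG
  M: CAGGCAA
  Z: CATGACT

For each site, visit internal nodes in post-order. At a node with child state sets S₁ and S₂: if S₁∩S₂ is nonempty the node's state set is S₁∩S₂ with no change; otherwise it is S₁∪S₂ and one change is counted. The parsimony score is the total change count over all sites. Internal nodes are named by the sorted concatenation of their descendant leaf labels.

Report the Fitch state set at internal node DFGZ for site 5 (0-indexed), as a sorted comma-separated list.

site 0, node DF: D={C} ∪ F={T} → {C,T} (+1)
site 0, node DFZ: DF={C,T} ∩ Z={C} → {C} (+0)
site 0, node DFGZ: DFZ={C} ∪ G={A} → {A,C} (+1)
site 0, node KM: K={A} ∪ M={C} → {A,C} (+1)
site 0, node DFGKMZ: DFGZ={A,C} ∩ KM={A,C} → {A,C} (+0)
site 1, node DF: D={G} ∪ F={T} → {G,T} (+1)
site 1, node DFZ: DF={G,T} ∪ Z={A} → {A,G,T} (+1)
site 1, node DFGZ: DFZ={A,G,T} ∩ G={A} → {A} (+0)
site 1, node KM: K={G} ∪ M={A} → {A,G} (+1)
site 1, node DFGKMZ: DFGZ={A} ∩ KM={A,G} → {A} (+0)
site 2, node DF: D={T} ∪ F={C} → {C,T} (+1)
site 2, node DFZ: DF={C,T} ∩ Z={T} → {T} (+0)
site 2, node DFGZ: DFZ={T} ∪ G={C} → {C,T} (+1)
site 2, node KM: K={C} ∪ M={G} → {C,G} (+1)
site 2, node DFGKMZ: DFGZ={C,T} ∩ KM={C,G} → {C} (+0)
site 3, node DF: D={G} ∪ F={A} → {A,G} (+1)
site 3, node DFZ: DF={A,G} ∩ Z={G} → {G} (+0)
site 3, node DFGZ: DFZ={G} ∩ G={G} → {G} (+0)
site 3, node KM: K={G} ∩ M={G} → {G} (+0)
site 3, node DFGKMZ: DFGZ={G} ∩ KM={G} → {G} (+0)
site 4, node DF: D={A} ∪ F={T} → {A,T} (+1)
site 4, node DFZ: DF={A,T} ∩ Z={A} → {A} (+0)
site 4, node DFGZ: DFZ={A} ∪ G={T} → {A,T} (+1)
site 4, node KM: K={C} ∩ M={C} → {C} (+0)
site 4, node DFGKMZ: DFGZ={A,T} ∪ KM={C} → {A,C,T} (+1)
site 5, node DF: D={A} ∩ F={A} → {A} (+0)
site 5, node DFZ: DF={A} ∪ Z={C} → {A,C} (+1)
site 5, node DFGZ: DFZ={A,C} ∩ G={A} → {A} (+0)
site 5, node KM: K={G} ∪ M={A} → {A,G} (+1)
site 5, node DFGKMZ: DFGZ={A} ∩ KM={A,G} → {A} (+0)
site 6, node DF: D={T} ∪ F={A} → {A,T} (+1)
site 6, node DFZ: DF={A,T} ∩ Z={T} → {T} (+0)
site 6, node DFGZ: DFZ={T} ∪ G={G} → {G,T} (+1)
site 6, node KM: K={G} ∪ M={A} → {A,G} (+1)
site 6, node DFGKMZ: DFGZ={G,T} ∩ KM={A,G} → {G} (+0)
per-site changes: [3, 3, 3, 1, 3, 2, 3]; total = 18

A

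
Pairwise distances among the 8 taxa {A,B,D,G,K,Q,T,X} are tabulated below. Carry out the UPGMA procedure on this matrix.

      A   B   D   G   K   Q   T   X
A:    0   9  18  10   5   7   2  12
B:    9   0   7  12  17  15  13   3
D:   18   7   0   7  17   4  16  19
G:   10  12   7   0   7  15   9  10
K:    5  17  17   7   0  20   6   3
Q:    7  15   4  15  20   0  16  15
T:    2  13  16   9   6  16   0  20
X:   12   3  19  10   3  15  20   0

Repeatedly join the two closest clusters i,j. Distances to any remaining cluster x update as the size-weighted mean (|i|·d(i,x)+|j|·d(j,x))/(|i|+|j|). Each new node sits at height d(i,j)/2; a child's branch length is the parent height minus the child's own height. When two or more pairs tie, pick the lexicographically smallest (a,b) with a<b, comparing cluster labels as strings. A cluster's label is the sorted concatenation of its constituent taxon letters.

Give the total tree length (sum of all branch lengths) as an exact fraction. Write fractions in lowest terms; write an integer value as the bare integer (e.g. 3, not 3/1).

383/12

step 1: merge (A,T) at d=2; branch lengths A→1, T→1; new cluster AT
  updated: d(AT,B)=11, d(AT,D)=17, d(AT,G)=19/2, d(AT,K)=11/2, d(AT,Q)=23/2, d(AT,X)=16
step 2: merge (B,X) at d=3; branch lengths B→3/2, X→3/2; new cluster BX
  updated: d(AT,BX)=27/2, d(BX,D)=13, d(BX,G)=11, d(BX,K)=10, d(BX,Q)=15
step 3: merge (D,Q) at d=4; branch lengths D→2, Q→2; new cluster DQ
  updated: d(AT,DQ)=57/4, d(BX,DQ)=14, d(DQ,G)=11, d(DQ,K)=37/2
step 4: merge (AT,K) at d=11/2; branch lengths AT→7/4, K→11/4; new cluster AKT
  updated: d(AKT,BX)=37/3, d(AKT,DQ)=47/3, d(AKT,G)=26/3
step 5: merge (AKT,G) at d=26/3; branch lengths AKT→19/12, G→13/3; new cluster AGKT
  updated: d(AGKT,BX)=12, d(AGKT,DQ)=29/2
step 6: merge (AGKT,BX) at d=12; branch lengths AGKT→5/3, BX→9/2; new cluster ABGKTX
  updated: d(ABGKTX,DQ)=43/3
step 7: merge (ABGKTX,DQ) at d=43/3; branch lengths ABGKTX→7/6, DQ→31/6; new cluster ABDGKQTX
final tree: (((((A:1,T:1):7/4,K:11/4):19/12,G:13/3):5/3,(B:3/2,X:3/2):9/2):7/6,(D:2,Q:2):31/6)
total length: 383/12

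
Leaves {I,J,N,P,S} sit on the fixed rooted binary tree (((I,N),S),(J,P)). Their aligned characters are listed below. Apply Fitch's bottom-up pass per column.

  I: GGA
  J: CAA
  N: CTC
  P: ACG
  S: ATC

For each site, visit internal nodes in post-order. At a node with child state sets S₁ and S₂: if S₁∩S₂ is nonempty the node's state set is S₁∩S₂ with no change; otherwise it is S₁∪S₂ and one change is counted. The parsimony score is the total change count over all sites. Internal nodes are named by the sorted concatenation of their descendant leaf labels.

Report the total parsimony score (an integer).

IN@0: {G} ∪ {C} = {C,G} (union, +1)
INS@0: {C,G} ∪ {A} = {A,C,G} (union, +1)
JP@0: {C} ∪ {A} = {A,C} (union, +1)
IJNPS@0: {A,C,G} ∩ {A,C} = {A,C} (intersection, +0)
IN@1: {G} ∪ {T} = {G,T} (union, +1)
INS@1: {G,T} ∩ {T} = {T} (intersection, +0)
JP@1: {A} ∪ {C} = {A,C} (union, +1)
IJNPS@1: {T} ∪ {A,C} = {A,C,T} (union, +1)
IN@2: {A} ∪ {C} = {A,C} (union, +1)
INS@2: {A,C} ∩ {C} = {C} (intersection, +0)
JP@2: {A} ∪ {G} = {A,G} (union, +1)
IJNPS@2: {C} ∪ {A,G} = {A,C,G} (union, +1)
per-site changes: [3, 3, 3]; total = 9

9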